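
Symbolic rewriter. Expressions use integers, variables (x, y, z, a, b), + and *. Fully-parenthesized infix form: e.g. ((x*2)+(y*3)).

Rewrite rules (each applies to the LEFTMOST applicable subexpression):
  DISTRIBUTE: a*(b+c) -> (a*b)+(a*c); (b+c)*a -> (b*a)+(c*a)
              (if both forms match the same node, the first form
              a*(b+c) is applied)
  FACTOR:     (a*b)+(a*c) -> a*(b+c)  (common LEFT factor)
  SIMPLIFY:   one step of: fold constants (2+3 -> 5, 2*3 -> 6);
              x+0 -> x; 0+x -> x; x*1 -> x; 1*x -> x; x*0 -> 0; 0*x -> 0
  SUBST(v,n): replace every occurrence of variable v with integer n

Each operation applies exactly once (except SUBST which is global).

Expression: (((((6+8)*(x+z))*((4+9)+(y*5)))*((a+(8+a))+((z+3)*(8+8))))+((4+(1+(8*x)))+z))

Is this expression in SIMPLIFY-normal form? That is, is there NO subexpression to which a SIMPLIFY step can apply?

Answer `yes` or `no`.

Answer: no

Derivation:
Expression: (((((6+8)*(x+z))*((4+9)+(y*5)))*((a+(8+a))+((z+3)*(8+8))))+((4+(1+(8*x)))+z))
Scanning for simplifiable subexpressions (pre-order)...
  at root: (((((6+8)*(x+z))*((4+9)+(y*5)))*((a+(8+a))+((z+3)*(8+8))))+((4+(1+(8*x)))+z)) (not simplifiable)
  at L: ((((6+8)*(x+z))*((4+9)+(y*5)))*((a+(8+a))+((z+3)*(8+8)))) (not simplifiable)
  at LL: (((6+8)*(x+z))*((4+9)+(y*5))) (not simplifiable)
  at LLL: ((6+8)*(x+z)) (not simplifiable)
  at LLLL: (6+8) (SIMPLIFIABLE)
  at LLLR: (x+z) (not simplifiable)
  at LLR: ((4+9)+(y*5)) (not simplifiable)
  at LLRL: (4+9) (SIMPLIFIABLE)
  at LLRR: (y*5) (not simplifiable)
  at LR: ((a+(8+a))+((z+3)*(8+8))) (not simplifiable)
  at LRL: (a+(8+a)) (not simplifiable)
  at LRLR: (8+a) (not simplifiable)
  at LRR: ((z+3)*(8+8)) (not simplifiable)
  at LRRL: (z+3) (not simplifiable)
  at LRRR: (8+8) (SIMPLIFIABLE)
  at R: ((4+(1+(8*x)))+z) (not simplifiable)
  at RL: (4+(1+(8*x))) (not simplifiable)
  at RLR: (1+(8*x)) (not simplifiable)
  at RLRR: (8*x) (not simplifiable)
Found simplifiable subexpr at path LLLL: (6+8)
One SIMPLIFY step would give: ((((14*(x+z))*((4+9)+(y*5)))*((a+(8+a))+((z+3)*(8+8))))+((4+(1+(8*x)))+z))
-> NOT in normal form.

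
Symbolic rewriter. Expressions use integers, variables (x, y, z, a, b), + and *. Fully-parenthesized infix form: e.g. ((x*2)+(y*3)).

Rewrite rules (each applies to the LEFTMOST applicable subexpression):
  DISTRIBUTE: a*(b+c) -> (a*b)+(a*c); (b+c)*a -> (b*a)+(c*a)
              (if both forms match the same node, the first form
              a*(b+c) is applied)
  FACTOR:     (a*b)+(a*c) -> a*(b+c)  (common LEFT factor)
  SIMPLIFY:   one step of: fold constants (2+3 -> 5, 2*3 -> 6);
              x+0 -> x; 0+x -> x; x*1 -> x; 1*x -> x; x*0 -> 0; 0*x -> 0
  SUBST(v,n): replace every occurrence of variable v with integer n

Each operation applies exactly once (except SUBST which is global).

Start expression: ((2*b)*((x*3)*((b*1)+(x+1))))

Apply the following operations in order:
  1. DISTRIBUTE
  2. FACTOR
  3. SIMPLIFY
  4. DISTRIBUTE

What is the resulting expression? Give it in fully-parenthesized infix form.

Start: ((2*b)*((x*3)*((b*1)+(x+1))))
Apply DISTRIBUTE at R (target: ((x*3)*((b*1)+(x+1)))): ((2*b)*((x*3)*((b*1)+(x+1)))) -> ((2*b)*(((x*3)*(b*1))+((x*3)*(x+1))))
Apply FACTOR at R (target: (((x*3)*(b*1))+((x*3)*(x+1)))): ((2*b)*(((x*3)*(b*1))+((x*3)*(x+1)))) -> ((2*b)*((x*3)*((b*1)+(x+1))))
Apply SIMPLIFY at RRL (target: (b*1)): ((2*b)*((x*3)*((b*1)+(x+1)))) -> ((2*b)*((x*3)*(b+(x+1))))
Apply DISTRIBUTE at R (target: ((x*3)*(b+(x+1)))): ((2*b)*((x*3)*(b+(x+1)))) -> ((2*b)*(((x*3)*b)+((x*3)*(x+1))))

Answer: ((2*b)*(((x*3)*b)+((x*3)*(x+1))))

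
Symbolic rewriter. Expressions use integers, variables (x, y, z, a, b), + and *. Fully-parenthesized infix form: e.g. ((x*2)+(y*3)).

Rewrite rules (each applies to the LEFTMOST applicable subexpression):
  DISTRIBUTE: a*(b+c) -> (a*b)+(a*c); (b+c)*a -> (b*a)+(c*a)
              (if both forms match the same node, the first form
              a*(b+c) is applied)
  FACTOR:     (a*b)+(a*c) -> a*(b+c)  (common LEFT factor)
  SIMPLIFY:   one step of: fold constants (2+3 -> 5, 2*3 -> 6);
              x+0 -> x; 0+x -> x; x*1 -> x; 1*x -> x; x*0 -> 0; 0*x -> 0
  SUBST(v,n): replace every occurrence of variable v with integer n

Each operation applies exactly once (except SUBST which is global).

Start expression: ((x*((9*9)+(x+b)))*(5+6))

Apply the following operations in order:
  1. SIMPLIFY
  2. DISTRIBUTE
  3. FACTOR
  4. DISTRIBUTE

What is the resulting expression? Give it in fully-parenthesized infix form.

Answer: (((x*(81+(x+b)))*5)+((x*(81+(x+b)))*6))

Derivation:
Start: ((x*((9*9)+(x+b)))*(5+6))
Apply SIMPLIFY at LRL (target: (9*9)): ((x*((9*9)+(x+b)))*(5+6)) -> ((x*(81+(x+b)))*(5+6))
Apply DISTRIBUTE at root (target: ((x*(81+(x+b)))*(5+6))): ((x*(81+(x+b)))*(5+6)) -> (((x*(81+(x+b)))*5)+((x*(81+(x+b)))*6))
Apply FACTOR at root (target: (((x*(81+(x+b)))*5)+((x*(81+(x+b)))*6))): (((x*(81+(x+b)))*5)+((x*(81+(x+b)))*6)) -> ((x*(81+(x+b)))*(5+6))
Apply DISTRIBUTE at root (target: ((x*(81+(x+b)))*(5+6))): ((x*(81+(x+b)))*(5+6)) -> (((x*(81+(x+b)))*5)+((x*(81+(x+b)))*6))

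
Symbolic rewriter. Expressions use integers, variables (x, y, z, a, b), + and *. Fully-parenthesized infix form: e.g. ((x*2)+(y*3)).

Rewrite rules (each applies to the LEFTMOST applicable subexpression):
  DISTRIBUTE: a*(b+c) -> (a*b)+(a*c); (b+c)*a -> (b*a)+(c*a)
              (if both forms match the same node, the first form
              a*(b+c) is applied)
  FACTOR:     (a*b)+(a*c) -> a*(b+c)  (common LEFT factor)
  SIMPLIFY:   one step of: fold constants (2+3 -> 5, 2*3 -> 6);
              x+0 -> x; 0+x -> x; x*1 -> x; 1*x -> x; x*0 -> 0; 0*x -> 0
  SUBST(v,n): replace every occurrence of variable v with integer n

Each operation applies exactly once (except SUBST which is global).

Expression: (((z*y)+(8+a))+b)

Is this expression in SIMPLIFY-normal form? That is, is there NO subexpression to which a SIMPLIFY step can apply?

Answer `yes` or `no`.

Expression: (((z*y)+(8+a))+b)
Scanning for simplifiable subexpressions (pre-order)...
  at root: (((z*y)+(8+a))+b) (not simplifiable)
  at L: ((z*y)+(8+a)) (not simplifiable)
  at LL: (z*y) (not simplifiable)
  at LR: (8+a) (not simplifiable)
Result: no simplifiable subexpression found -> normal form.

Answer: yes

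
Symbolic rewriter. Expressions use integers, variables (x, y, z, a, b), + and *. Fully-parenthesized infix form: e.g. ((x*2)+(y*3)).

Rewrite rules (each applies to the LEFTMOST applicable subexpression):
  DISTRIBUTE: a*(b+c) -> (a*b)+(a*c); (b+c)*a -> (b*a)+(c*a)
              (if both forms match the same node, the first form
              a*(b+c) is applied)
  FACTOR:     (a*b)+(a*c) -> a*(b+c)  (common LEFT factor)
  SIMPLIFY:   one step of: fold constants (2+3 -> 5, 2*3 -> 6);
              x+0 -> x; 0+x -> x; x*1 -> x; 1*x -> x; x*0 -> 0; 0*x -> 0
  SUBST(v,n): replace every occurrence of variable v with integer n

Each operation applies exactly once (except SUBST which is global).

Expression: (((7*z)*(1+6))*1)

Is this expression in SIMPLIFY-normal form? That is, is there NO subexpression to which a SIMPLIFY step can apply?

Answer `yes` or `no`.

Expression: (((7*z)*(1+6))*1)
Scanning for simplifiable subexpressions (pre-order)...
  at root: (((7*z)*(1+6))*1) (SIMPLIFIABLE)
  at L: ((7*z)*(1+6)) (not simplifiable)
  at LL: (7*z) (not simplifiable)
  at LR: (1+6) (SIMPLIFIABLE)
Found simplifiable subexpr at path root: (((7*z)*(1+6))*1)
One SIMPLIFY step would give: ((7*z)*(1+6))
-> NOT in normal form.

Answer: no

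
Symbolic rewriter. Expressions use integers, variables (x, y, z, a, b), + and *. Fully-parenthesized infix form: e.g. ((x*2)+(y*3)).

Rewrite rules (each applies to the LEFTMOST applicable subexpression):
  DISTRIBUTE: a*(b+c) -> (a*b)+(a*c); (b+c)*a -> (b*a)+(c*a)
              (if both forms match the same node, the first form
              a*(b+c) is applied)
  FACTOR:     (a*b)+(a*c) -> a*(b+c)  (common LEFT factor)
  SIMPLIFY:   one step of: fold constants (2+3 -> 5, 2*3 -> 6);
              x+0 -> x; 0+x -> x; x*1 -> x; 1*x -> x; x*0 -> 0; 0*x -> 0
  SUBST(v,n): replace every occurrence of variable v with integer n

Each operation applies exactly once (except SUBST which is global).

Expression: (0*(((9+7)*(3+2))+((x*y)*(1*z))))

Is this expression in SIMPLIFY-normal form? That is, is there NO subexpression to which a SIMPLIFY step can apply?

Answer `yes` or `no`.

Expression: (0*(((9+7)*(3+2))+((x*y)*(1*z))))
Scanning for simplifiable subexpressions (pre-order)...
  at root: (0*(((9+7)*(3+2))+((x*y)*(1*z)))) (SIMPLIFIABLE)
  at R: (((9+7)*(3+2))+((x*y)*(1*z))) (not simplifiable)
  at RL: ((9+7)*(3+2)) (not simplifiable)
  at RLL: (9+7) (SIMPLIFIABLE)
  at RLR: (3+2) (SIMPLIFIABLE)
  at RR: ((x*y)*(1*z)) (not simplifiable)
  at RRL: (x*y) (not simplifiable)
  at RRR: (1*z) (SIMPLIFIABLE)
Found simplifiable subexpr at path root: (0*(((9+7)*(3+2))+((x*y)*(1*z))))
One SIMPLIFY step would give: 0
-> NOT in normal form.

Answer: no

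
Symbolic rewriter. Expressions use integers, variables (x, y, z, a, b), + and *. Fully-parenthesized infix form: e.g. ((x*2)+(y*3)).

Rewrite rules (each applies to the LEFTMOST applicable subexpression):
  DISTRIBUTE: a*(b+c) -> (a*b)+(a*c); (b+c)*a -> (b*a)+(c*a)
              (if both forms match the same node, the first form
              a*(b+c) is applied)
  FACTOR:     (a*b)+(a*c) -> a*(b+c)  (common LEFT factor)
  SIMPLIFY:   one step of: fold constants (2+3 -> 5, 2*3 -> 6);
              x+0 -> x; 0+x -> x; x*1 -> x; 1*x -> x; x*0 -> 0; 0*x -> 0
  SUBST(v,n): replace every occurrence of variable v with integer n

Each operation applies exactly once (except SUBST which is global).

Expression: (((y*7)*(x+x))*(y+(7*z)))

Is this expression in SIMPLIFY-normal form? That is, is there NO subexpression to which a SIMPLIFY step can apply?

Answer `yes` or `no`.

Expression: (((y*7)*(x+x))*(y+(7*z)))
Scanning for simplifiable subexpressions (pre-order)...
  at root: (((y*7)*(x+x))*(y+(7*z))) (not simplifiable)
  at L: ((y*7)*(x+x)) (not simplifiable)
  at LL: (y*7) (not simplifiable)
  at LR: (x+x) (not simplifiable)
  at R: (y+(7*z)) (not simplifiable)
  at RR: (7*z) (not simplifiable)
Result: no simplifiable subexpression found -> normal form.

Answer: yes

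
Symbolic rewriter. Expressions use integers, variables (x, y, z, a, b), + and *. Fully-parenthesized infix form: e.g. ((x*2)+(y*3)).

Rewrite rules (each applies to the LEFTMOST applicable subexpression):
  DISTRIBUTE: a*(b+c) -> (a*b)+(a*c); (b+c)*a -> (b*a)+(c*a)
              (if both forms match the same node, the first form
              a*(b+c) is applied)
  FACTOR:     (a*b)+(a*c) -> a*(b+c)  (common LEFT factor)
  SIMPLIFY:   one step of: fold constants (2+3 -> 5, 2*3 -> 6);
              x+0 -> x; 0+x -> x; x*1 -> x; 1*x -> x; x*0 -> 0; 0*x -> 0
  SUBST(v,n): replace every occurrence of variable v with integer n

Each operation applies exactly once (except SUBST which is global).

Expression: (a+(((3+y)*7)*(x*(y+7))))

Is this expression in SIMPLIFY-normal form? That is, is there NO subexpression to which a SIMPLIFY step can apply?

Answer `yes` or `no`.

Expression: (a+(((3+y)*7)*(x*(y+7))))
Scanning for simplifiable subexpressions (pre-order)...
  at root: (a+(((3+y)*7)*(x*(y+7)))) (not simplifiable)
  at R: (((3+y)*7)*(x*(y+7))) (not simplifiable)
  at RL: ((3+y)*7) (not simplifiable)
  at RLL: (3+y) (not simplifiable)
  at RR: (x*(y+7)) (not simplifiable)
  at RRR: (y+7) (not simplifiable)
Result: no simplifiable subexpression found -> normal form.

Answer: yes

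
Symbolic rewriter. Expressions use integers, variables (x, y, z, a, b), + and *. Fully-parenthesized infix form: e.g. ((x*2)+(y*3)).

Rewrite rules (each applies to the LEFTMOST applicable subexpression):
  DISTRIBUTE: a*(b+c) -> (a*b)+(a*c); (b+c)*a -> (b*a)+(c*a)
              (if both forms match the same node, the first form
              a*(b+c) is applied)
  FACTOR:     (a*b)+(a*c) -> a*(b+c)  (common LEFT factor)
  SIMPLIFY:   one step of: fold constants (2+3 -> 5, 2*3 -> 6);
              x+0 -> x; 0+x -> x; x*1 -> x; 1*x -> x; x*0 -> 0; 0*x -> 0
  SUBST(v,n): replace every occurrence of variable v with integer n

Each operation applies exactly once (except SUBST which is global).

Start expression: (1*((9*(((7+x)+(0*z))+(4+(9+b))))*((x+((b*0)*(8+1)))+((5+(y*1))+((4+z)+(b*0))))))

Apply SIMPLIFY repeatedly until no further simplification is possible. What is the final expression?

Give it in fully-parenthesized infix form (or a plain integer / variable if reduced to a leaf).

Start: (1*((9*(((7+x)+(0*z))+(4+(9+b))))*((x+((b*0)*(8+1)))+((5+(y*1))+((4+z)+(b*0))))))
Step 1: at root: (1*((9*(((7+x)+(0*z))+(4+(9+b))))*((x+((b*0)*(8+1)))+((5+(y*1))+((4+z)+(b*0)))))) -> ((9*(((7+x)+(0*z))+(4+(9+b))))*((x+((b*0)*(8+1)))+((5+(y*1))+((4+z)+(b*0))))); overall: (1*((9*(((7+x)+(0*z))+(4+(9+b))))*((x+((b*0)*(8+1)))+((5+(y*1))+((4+z)+(b*0)))))) -> ((9*(((7+x)+(0*z))+(4+(9+b))))*((x+((b*0)*(8+1)))+((5+(y*1))+((4+z)+(b*0)))))
Step 2: at LRLR: (0*z) -> 0; overall: ((9*(((7+x)+(0*z))+(4+(9+b))))*((x+((b*0)*(8+1)))+((5+(y*1))+((4+z)+(b*0))))) -> ((9*(((7+x)+0)+(4+(9+b))))*((x+((b*0)*(8+1)))+((5+(y*1))+((4+z)+(b*0)))))
Step 3: at LRL: ((7+x)+0) -> (7+x); overall: ((9*(((7+x)+0)+(4+(9+b))))*((x+((b*0)*(8+1)))+((5+(y*1))+((4+z)+(b*0))))) -> ((9*((7+x)+(4+(9+b))))*((x+((b*0)*(8+1)))+((5+(y*1))+((4+z)+(b*0)))))
Step 4: at RLRL: (b*0) -> 0; overall: ((9*((7+x)+(4+(9+b))))*((x+((b*0)*(8+1)))+((5+(y*1))+((4+z)+(b*0))))) -> ((9*((7+x)+(4+(9+b))))*((x+(0*(8+1)))+((5+(y*1))+((4+z)+(b*0)))))
Step 5: at RLR: (0*(8+1)) -> 0; overall: ((9*((7+x)+(4+(9+b))))*((x+(0*(8+1)))+((5+(y*1))+((4+z)+(b*0))))) -> ((9*((7+x)+(4+(9+b))))*((x+0)+((5+(y*1))+((4+z)+(b*0)))))
Step 6: at RL: (x+0) -> x; overall: ((9*((7+x)+(4+(9+b))))*((x+0)+((5+(y*1))+((4+z)+(b*0))))) -> ((9*((7+x)+(4+(9+b))))*(x+((5+(y*1))+((4+z)+(b*0)))))
Step 7: at RRLR: (y*1) -> y; overall: ((9*((7+x)+(4+(9+b))))*(x+((5+(y*1))+((4+z)+(b*0))))) -> ((9*((7+x)+(4+(9+b))))*(x+((5+y)+((4+z)+(b*0)))))
Step 8: at RRRR: (b*0) -> 0; overall: ((9*((7+x)+(4+(9+b))))*(x+((5+y)+((4+z)+(b*0))))) -> ((9*((7+x)+(4+(9+b))))*(x+((5+y)+((4+z)+0))))
Step 9: at RRR: ((4+z)+0) -> (4+z); overall: ((9*((7+x)+(4+(9+b))))*(x+((5+y)+((4+z)+0)))) -> ((9*((7+x)+(4+(9+b))))*(x+((5+y)+(4+z))))
Fixed point: ((9*((7+x)+(4+(9+b))))*(x+((5+y)+(4+z))))

Answer: ((9*((7+x)+(4+(9+b))))*(x+((5+y)+(4+z))))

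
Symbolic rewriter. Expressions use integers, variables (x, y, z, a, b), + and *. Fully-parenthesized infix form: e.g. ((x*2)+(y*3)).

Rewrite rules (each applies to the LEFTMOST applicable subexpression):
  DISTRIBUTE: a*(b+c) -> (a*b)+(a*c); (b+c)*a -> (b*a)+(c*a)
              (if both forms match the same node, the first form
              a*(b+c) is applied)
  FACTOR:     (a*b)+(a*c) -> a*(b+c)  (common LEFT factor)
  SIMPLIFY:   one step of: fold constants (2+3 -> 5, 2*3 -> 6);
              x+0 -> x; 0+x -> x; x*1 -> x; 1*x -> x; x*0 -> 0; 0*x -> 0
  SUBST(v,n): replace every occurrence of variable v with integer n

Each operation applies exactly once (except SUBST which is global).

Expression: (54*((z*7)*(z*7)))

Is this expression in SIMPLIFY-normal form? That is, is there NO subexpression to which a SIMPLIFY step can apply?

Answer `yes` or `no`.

Answer: yes

Derivation:
Expression: (54*((z*7)*(z*7)))
Scanning for simplifiable subexpressions (pre-order)...
  at root: (54*((z*7)*(z*7))) (not simplifiable)
  at R: ((z*7)*(z*7)) (not simplifiable)
  at RL: (z*7) (not simplifiable)
  at RR: (z*7) (not simplifiable)
Result: no simplifiable subexpression found -> normal form.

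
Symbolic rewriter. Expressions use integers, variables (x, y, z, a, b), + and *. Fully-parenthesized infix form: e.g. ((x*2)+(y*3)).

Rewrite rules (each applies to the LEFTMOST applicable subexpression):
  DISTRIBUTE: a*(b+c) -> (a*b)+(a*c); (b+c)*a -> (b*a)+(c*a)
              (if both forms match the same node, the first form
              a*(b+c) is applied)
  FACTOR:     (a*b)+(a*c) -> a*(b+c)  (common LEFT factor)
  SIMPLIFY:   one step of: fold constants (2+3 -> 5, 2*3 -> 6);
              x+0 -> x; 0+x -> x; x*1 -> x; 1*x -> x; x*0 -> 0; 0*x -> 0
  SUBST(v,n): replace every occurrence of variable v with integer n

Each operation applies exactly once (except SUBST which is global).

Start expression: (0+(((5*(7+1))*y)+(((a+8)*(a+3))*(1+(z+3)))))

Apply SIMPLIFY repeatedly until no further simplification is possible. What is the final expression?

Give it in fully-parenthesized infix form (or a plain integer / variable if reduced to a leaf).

Start: (0+(((5*(7+1))*y)+(((a+8)*(a+3))*(1+(z+3)))))
Step 1: at root: (0+(((5*(7+1))*y)+(((a+8)*(a+3))*(1+(z+3))))) -> (((5*(7+1))*y)+(((a+8)*(a+3))*(1+(z+3)))); overall: (0+(((5*(7+1))*y)+(((a+8)*(a+3))*(1+(z+3))))) -> (((5*(7+1))*y)+(((a+8)*(a+3))*(1+(z+3))))
Step 2: at LLR: (7+1) -> 8; overall: (((5*(7+1))*y)+(((a+8)*(a+3))*(1+(z+3)))) -> (((5*8)*y)+(((a+8)*(a+3))*(1+(z+3))))
Step 3: at LL: (5*8) -> 40; overall: (((5*8)*y)+(((a+8)*(a+3))*(1+(z+3)))) -> ((40*y)+(((a+8)*(a+3))*(1+(z+3))))
Fixed point: ((40*y)+(((a+8)*(a+3))*(1+(z+3))))

Answer: ((40*y)+(((a+8)*(a+3))*(1+(z+3))))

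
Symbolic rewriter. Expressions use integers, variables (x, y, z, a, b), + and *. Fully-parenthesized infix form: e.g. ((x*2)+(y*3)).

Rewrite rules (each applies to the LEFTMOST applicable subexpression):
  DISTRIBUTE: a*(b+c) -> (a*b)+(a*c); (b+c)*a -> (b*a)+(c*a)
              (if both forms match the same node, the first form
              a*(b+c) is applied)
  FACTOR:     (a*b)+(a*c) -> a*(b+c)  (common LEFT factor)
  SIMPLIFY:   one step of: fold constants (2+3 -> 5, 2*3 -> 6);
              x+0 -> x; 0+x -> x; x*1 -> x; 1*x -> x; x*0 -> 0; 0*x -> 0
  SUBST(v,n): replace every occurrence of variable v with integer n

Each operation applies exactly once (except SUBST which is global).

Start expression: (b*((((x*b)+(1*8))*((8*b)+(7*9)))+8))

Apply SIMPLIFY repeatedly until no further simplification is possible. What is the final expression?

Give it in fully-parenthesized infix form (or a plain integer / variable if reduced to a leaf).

Answer: (b*((((x*b)+8)*((8*b)+63))+8))

Derivation:
Start: (b*((((x*b)+(1*8))*((8*b)+(7*9)))+8))
Step 1: at RLLR: (1*8) -> 8; overall: (b*((((x*b)+(1*8))*((8*b)+(7*9)))+8)) -> (b*((((x*b)+8)*((8*b)+(7*9)))+8))
Step 2: at RLRR: (7*9) -> 63; overall: (b*((((x*b)+8)*((8*b)+(7*9)))+8)) -> (b*((((x*b)+8)*((8*b)+63))+8))
Fixed point: (b*((((x*b)+8)*((8*b)+63))+8))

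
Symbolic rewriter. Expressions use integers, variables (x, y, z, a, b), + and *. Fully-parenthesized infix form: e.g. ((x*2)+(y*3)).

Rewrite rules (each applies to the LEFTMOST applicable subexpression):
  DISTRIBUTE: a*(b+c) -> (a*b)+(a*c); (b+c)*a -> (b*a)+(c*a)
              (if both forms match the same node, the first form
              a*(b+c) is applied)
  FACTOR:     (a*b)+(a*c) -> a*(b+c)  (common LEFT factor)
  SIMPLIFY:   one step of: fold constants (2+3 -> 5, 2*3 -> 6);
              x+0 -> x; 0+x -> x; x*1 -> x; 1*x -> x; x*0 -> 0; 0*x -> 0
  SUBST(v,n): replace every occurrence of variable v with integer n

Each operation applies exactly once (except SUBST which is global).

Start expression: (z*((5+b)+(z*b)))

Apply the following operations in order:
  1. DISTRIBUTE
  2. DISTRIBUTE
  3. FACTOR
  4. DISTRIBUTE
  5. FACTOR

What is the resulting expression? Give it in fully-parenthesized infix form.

Start: (z*((5+b)+(z*b)))
Apply DISTRIBUTE at root (target: (z*((5+b)+(z*b)))): (z*((5+b)+(z*b))) -> ((z*(5+b))+(z*(z*b)))
Apply DISTRIBUTE at L (target: (z*(5+b))): ((z*(5+b))+(z*(z*b))) -> (((z*5)+(z*b))+(z*(z*b)))
Apply FACTOR at L (target: ((z*5)+(z*b))): (((z*5)+(z*b))+(z*(z*b))) -> ((z*(5+b))+(z*(z*b)))
Apply DISTRIBUTE at L (target: (z*(5+b))): ((z*(5+b))+(z*(z*b))) -> (((z*5)+(z*b))+(z*(z*b)))
Apply FACTOR at L (target: ((z*5)+(z*b))): (((z*5)+(z*b))+(z*(z*b))) -> ((z*(5+b))+(z*(z*b)))

Answer: ((z*(5+b))+(z*(z*b)))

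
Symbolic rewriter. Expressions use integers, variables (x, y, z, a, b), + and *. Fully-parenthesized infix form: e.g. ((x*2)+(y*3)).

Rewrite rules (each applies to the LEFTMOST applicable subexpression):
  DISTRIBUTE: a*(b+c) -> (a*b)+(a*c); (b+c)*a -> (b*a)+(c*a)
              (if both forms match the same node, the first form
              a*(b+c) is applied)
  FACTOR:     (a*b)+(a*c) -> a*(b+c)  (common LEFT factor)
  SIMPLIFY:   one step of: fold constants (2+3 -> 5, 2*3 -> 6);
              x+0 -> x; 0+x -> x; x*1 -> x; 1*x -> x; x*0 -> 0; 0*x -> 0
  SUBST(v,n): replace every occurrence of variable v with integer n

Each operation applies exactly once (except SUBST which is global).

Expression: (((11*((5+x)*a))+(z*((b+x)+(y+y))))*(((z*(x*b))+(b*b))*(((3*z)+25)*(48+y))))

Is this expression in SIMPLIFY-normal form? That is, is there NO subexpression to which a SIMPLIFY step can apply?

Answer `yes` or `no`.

Answer: yes

Derivation:
Expression: (((11*((5+x)*a))+(z*((b+x)+(y+y))))*(((z*(x*b))+(b*b))*(((3*z)+25)*(48+y))))
Scanning for simplifiable subexpressions (pre-order)...
  at root: (((11*((5+x)*a))+(z*((b+x)+(y+y))))*(((z*(x*b))+(b*b))*(((3*z)+25)*(48+y)))) (not simplifiable)
  at L: ((11*((5+x)*a))+(z*((b+x)+(y+y)))) (not simplifiable)
  at LL: (11*((5+x)*a)) (not simplifiable)
  at LLR: ((5+x)*a) (not simplifiable)
  at LLRL: (5+x) (not simplifiable)
  at LR: (z*((b+x)+(y+y))) (not simplifiable)
  at LRR: ((b+x)+(y+y)) (not simplifiable)
  at LRRL: (b+x) (not simplifiable)
  at LRRR: (y+y) (not simplifiable)
  at R: (((z*(x*b))+(b*b))*(((3*z)+25)*(48+y))) (not simplifiable)
  at RL: ((z*(x*b))+(b*b)) (not simplifiable)
  at RLL: (z*(x*b)) (not simplifiable)
  at RLLR: (x*b) (not simplifiable)
  at RLR: (b*b) (not simplifiable)
  at RR: (((3*z)+25)*(48+y)) (not simplifiable)
  at RRL: ((3*z)+25) (not simplifiable)
  at RRLL: (3*z) (not simplifiable)
  at RRR: (48+y) (not simplifiable)
Result: no simplifiable subexpression found -> normal form.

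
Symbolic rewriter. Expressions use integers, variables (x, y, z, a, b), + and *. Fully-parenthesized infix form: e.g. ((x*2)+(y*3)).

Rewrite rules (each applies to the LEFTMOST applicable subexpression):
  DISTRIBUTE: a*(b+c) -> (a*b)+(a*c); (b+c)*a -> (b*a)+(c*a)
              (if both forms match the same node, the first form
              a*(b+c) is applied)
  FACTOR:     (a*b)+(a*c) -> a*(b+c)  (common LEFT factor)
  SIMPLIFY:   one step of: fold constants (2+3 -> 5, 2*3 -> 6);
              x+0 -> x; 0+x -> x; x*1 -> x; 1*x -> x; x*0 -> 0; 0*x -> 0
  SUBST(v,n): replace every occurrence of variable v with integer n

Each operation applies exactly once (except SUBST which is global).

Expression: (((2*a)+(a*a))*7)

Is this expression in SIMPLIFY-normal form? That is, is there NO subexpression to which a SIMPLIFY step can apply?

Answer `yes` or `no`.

Answer: yes

Derivation:
Expression: (((2*a)+(a*a))*7)
Scanning for simplifiable subexpressions (pre-order)...
  at root: (((2*a)+(a*a))*7) (not simplifiable)
  at L: ((2*a)+(a*a)) (not simplifiable)
  at LL: (2*a) (not simplifiable)
  at LR: (a*a) (not simplifiable)
Result: no simplifiable subexpression found -> normal form.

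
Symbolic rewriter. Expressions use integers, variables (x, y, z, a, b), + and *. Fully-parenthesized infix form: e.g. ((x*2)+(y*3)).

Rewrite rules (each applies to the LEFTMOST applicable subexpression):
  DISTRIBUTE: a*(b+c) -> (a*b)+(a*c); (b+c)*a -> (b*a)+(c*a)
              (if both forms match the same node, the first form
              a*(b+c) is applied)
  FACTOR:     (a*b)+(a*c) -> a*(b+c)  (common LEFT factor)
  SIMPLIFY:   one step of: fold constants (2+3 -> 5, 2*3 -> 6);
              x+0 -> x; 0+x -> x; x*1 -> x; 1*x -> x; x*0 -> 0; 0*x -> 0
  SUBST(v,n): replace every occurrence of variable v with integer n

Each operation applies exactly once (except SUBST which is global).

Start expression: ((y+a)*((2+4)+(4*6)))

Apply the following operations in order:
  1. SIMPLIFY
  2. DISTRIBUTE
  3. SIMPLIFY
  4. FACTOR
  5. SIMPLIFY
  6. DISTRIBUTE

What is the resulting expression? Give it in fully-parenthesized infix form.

Answer: ((y*30)+(a*30))

Derivation:
Start: ((y+a)*((2+4)+(4*6)))
Apply SIMPLIFY at RL (target: (2+4)): ((y+a)*((2+4)+(4*6))) -> ((y+a)*(6+(4*6)))
Apply DISTRIBUTE at root (target: ((y+a)*(6+(4*6)))): ((y+a)*(6+(4*6))) -> (((y+a)*6)+((y+a)*(4*6)))
Apply SIMPLIFY at RR (target: (4*6)): (((y+a)*6)+((y+a)*(4*6))) -> (((y+a)*6)+((y+a)*24))
Apply FACTOR at root (target: (((y+a)*6)+((y+a)*24))): (((y+a)*6)+((y+a)*24)) -> ((y+a)*(6+24))
Apply SIMPLIFY at R (target: (6+24)): ((y+a)*(6+24)) -> ((y+a)*30)
Apply DISTRIBUTE at root (target: ((y+a)*30)): ((y+a)*30) -> ((y*30)+(a*30))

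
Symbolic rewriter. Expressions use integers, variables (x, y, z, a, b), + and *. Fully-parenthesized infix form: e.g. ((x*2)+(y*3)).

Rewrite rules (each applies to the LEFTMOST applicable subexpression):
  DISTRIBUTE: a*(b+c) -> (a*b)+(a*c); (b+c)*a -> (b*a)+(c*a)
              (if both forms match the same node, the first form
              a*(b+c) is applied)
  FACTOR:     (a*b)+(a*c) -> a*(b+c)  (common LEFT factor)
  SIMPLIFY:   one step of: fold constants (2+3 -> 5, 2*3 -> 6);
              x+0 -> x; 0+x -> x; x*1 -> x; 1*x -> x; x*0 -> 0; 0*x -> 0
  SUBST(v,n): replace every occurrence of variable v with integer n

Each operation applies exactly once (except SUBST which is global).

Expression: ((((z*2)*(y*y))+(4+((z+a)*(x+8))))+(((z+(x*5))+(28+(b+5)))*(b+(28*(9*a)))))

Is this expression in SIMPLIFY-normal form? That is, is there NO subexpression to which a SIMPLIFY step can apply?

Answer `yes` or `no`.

Expression: ((((z*2)*(y*y))+(4+((z+a)*(x+8))))+(((z+(x*5))+(28+(b+5)))*(b+(28*(9*a)))))
Scanning for simplifiable subexpressions (pre-order)...
  at root: ((((z*2)*(y*y))+(4+((z+a)*(x+8))))+(((z+(x*5))+(28+(b+5)))*(b+(28*(9*a))))) (not simplifiable)
  at L: (((z*2)*(y*y))+(4+((z+a)*(x+8)))) (not simplifiable)
  at LL: ((z*2)*(y*y)) (not simplifiable)
  at LLL: (z*2) (not simplifiable)
  at LLR: (y*y) (not simplifiable)
  at LR: (4+((z+a)*(x+8))) (not simplifiable)
  at LRR: ((z+a)*(x+8)) (not simplifiable)
  at LRRL: (z+a) (not simplifiable)
  at LRRR: (x+8) (not simplifiable)
  at R: (((z+(x*5))+(28+(b+5)))*(b+(28*(9*a)))) (not simplifiable)
  at RL: ((z+(x*5))+(28+(b+5))) (not simplifiable)
  at RLL: (z+(x*5)) (not simplifiable)
  at RLLR: (x*5) (not simplifiable)
  at RLR: (28+(b+5)) (not simplifiable)
  at RLRR: (b+5) (not simplifiable)
  at RR: (b+(28*(9*a))) (not simplifiable)
  at RRR: (28*(9*a)) (not simplifiable)
  at RRRR: (9*a) (not simplifiable)
Result: no simplifiable subexpression found -> normal form.

Answer: yes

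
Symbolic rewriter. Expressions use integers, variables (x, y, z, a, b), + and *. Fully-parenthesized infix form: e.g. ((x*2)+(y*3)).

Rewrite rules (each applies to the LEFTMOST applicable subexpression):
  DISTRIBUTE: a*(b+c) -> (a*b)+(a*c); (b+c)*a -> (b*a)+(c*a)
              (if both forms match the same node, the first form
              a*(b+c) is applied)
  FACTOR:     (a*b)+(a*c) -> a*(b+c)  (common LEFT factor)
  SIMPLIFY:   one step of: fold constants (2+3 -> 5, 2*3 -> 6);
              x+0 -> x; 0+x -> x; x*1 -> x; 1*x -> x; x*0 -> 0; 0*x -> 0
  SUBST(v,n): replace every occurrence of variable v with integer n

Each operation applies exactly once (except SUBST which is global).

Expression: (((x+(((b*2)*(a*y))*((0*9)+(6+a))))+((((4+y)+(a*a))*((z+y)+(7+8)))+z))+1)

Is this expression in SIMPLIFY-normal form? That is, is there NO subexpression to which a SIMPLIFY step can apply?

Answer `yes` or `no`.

Expression: (((x+(((b*2)*(a*y))*((0*9)+(6+a))))+((((4+y)+(a*a))*((z+y)+(7+8)))+z))+1)
Scanning for simplifiable subexpressions (pre-order)...
  at root: (((x+(((b*2)*(a*y))*((0*9)+(6+a))))+((((4+y)+(a*a))*((z+y)+(7+8)))+z))+1) (not simplifiable)
  at L: ((x+(((b*2)*(a*y))*((0*9)+(6+a))))+((((4+y)+(a*a))*((z+y)+(7+8)))+z)) (not simplifiable)
  at LL: (x+(((b*2)*(a*y))*((0*9)+(6+a)))) (not simplifiable)
  at LLR: (((b*2)*(a*y))*((0*9)+(6+a))) (not simplifiable)
  at LLRL: ((b*2)*(a*y)) (not simplifiable)
  at LLRLL: (b*2) (not simplifiable)
  at LLRLR: (a*y) (not simplifiable)
  at LLRR: ((0*9)+(6+a)) (not simplifiable)
  at LLRRL: (0*9) (SIMPLIFIABLE)
  at LLRRR: (6+a) (not simplifiable)
  at LR: ((((4+y)+(a*a))*((z+y)+(7+8)))+z) (not simplifiable)
  at LRL: (((4+y)+(a*a))*((z+y)+(7+8))) (not simplifiable)
  at LRLL: ((4+y)+(a*a)) (not simplifiable)
  at LRLLL: (4+y) (not simplifiable)
  at LRLLR: (a*a) (not simplifiable)
  at LRLR: ((z+y)+(7+8)) (not simplifiable)
  at LRLRL: (z+y) (not simplifiable)
  at LRLRR: (7+8) (SIMPLIFIABLE)
Found simplifiable subexpr at path LLRRL: (0*9)
One SIMPLIFY step would give: (((x+(((b*2)*(a*y))*(0+(6+a))))+((((4+y)+(a*a))*((z+y)+(7+8)))+z))+1)
-> NOT in normal form.

Answer: no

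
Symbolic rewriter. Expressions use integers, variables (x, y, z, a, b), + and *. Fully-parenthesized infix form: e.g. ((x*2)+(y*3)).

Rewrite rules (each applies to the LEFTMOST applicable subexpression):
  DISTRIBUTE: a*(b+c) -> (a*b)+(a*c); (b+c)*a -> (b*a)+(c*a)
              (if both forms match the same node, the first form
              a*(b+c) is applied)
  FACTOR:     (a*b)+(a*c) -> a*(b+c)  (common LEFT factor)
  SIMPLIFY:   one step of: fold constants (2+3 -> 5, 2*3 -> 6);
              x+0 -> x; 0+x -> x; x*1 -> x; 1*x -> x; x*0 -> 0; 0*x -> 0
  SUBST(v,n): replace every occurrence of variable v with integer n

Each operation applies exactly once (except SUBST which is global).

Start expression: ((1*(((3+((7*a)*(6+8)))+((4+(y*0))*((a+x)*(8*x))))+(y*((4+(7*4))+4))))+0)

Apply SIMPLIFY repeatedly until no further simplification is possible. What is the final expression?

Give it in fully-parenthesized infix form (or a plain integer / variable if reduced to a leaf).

Start: ((1*(((3+((7*a)*(6+8)))+((4+(y*0))*((a+x)*(8*x))))+(y*((4+(7*4))+4))))+0)
Step 1: at root: ((1*(((3+((7*a)*(6+8)))+((4+(y*0))*((a+x)*(8*x))))+(y*((4+(7*4))+4))))+0) -> (1*(((3+((7*a)*(6+8)))+((4+(y*0))*((a+x)*(8*x))))+(y*((4+(7*4))+4)))); overall: ((1*(((3+((7*a)*(6+8)))+((4+(y*0))*((a+x)*(8*x))))+(y*((4+(7*4))+4))))+0) -> (1*(((3+((7*a)*(6+8)))+((4+(y*0))*((a+x)*(8*x))))+(y*((4+(7*4))+4))))
Step 2: at root: (1*(((3+((7*a)*(6+8)))+((4+(y*0))*((a+x)*(8*x))))+(y*((4+(7*4))+4)))) -> (((3+((7*a)*(6+8)))+((4+(y*0))*((a+x)*(8*x))))+(y*((4+(7*4))+4))); overall: (1*(((3+((7*a)*(6+8)))+((4+(y*0))*((a+x)*(8*x))))+(y*((4+(7*4))+4)))) -> (((3+((7*a)*(6+8)))+((4+(y*0))*((a+x)*(8*x))))+(y*((4+(7*4))+4)))
Step 3: at LLRR: (6+8) -> 14; overall: (((3+((7*a)*(6+8)))+((4+(y*0))*((a+x)*(8*x))))+(y*((4+(7*4))+4))) -> (((3+((7*a)*14))+((4+(y*0))*((a+x)*(8*x))))+(y*((4+(7*4))+4)))
Step 4: at LRLR: (y*0) -> 0; overall: (((3+((7*a)*14))+((4+(y*0))*((a+x)*(8*x))))+(y*((4+(7*4))+4))) -> (((3+((7*a)*14))+((4+0)*((a+x)*(8*x))))+(y*((4+(7*4))+4)))
Step 5: at LRL: (4+0) -> 4; overall: (((3+((7*a)*14))+((4+0)*((a+x)*(8*x))))+(y*((4+(7*4))+4))) -> (((3+((7*a)*14))+(4*((a+x)*(8*x))))+(y*((4+(7*4))+4)))
Step 6: at RRLR: (7*4) -> 28; overall: (((3+((7*a)*14))+(4*((a+x)*(8*x))))+(y*((4+(7*4))+4))) -> (((3+((7*a)*14))+(4*((a+x)*(8*x))))+(y*((4+28)+4)))
Step 7: at RRL: (4+28) -> 32; overall: (((3+((7*a)*14))+(4*((a+x)*(8*x))))+(y*((4+28)+4))) -> (((3+((7*a)*14))+(4*((a+x)*(8*x))))+(y*(32+4)))
Step 8: at RR: (32+4) -> 36; overall: (((3+((7*a)*14))+(4*((a+x)*(8*x))))+(y*(32+4))) -> (((3+((7*a)*14))+(4*((a+x)*(8*x))))+(y*36))
Fixed point: (((3+((7*a)*14))+(4*((a+x)*(8*x))))+(y*36))

Answer: (((3+((7*a)*14))+(4*((a+x)*(8*x))))+(y*36))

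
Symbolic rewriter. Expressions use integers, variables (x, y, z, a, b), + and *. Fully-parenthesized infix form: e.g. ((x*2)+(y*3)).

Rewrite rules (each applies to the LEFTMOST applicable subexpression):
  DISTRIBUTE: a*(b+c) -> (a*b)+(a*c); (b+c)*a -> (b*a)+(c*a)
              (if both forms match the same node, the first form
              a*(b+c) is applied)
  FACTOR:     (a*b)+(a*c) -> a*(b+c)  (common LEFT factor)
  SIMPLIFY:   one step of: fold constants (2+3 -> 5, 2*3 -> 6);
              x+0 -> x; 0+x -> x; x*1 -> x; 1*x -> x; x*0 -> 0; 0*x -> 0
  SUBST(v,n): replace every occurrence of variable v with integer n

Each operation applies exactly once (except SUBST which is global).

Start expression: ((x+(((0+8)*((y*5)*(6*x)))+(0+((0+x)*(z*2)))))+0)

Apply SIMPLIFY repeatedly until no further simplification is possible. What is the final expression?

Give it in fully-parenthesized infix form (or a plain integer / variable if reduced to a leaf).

Answer: (x+((8*((y*5)*(6*x)))+(x*(z*2))))

Derivation:
Start: ((x+(((0+8)*((y*5)*(6*x)))+(0+((0+x)*(z*2)))))+0)
Step 1: at root: ((x+(((0+8)*((y*5)*(6*x)))+(0+((0+x)*(z*2)))))+0) -> (x+(((0+8)*((y*5)*(6*x)))+(0+((0+x)*(z*2))))); overall: ((x+(((0+8)*((y*5)*(6*x)))+(0+((0+x)*(z*2)))))+0) -> (x+(((0+8)*((y*5)*(6*x)))+(0+((0+x)*(z*2)))))
Step 2: at RLL: (0+8) -> 8; overall: (x+(((0+8)*((y*5)*(6*x)))+(0+((0+x)*(z*2))))) -> (x+((8*((y*5)*(6*x)))+(0+((0+x)*(z*2)))))
Step 3: at RR: (0+((0+x)*(z*2))) -> ((0+x)*(z*2)); overall: (x+((8*((y*5)*(6*x)))+(0+((0+x)*(z*2))))) -> (x+((8*((y*5)*(6*x)))+((0+x)*(z*2))))
Step 4: at RRL: (0+x) -> x; overall: (x+((8*((y*5)*(6*x)))+((0+x)*(z*2)))) -> (x+((8*((y*5)*(6*x)))+(x*(z*2))))
Fixed point: (x+((8*((y*5)*(6*x)))+(x*(z*2))))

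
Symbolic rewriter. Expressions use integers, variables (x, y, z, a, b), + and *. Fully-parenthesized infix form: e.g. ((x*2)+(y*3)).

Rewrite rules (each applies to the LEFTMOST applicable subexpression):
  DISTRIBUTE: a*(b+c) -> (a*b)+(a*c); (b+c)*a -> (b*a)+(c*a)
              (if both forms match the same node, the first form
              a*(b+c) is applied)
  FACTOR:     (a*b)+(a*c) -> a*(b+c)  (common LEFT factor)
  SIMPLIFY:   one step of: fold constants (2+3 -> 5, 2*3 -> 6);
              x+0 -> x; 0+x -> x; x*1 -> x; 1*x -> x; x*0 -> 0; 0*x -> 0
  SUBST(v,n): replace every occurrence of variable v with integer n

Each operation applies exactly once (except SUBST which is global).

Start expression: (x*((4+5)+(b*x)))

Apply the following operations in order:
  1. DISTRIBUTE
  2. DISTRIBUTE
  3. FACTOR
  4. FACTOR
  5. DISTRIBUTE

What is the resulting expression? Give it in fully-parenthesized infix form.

Start: (x*((4+5)+(b*x)))
Apply DISTRIBUTE at root (target: (x*((4+5)+(b*x)))): (x*((4+5)+(b*x))) -> ((x*(4+5))+(x*(b*x)))
Apply DISTRIBUTE at L (target: (x*(4+5))): ((x*(4+5))+(x*(b*x))) -> (((x*4)+(x*5))+(x*(b*x)))
Apply FACTOR at L (target: ((x*4)+(x*5))): (((x*4)+(x*5))+(x*(b*x))) -> ((x*(4+5))+(x*(b*x)))
Apply FACTOR at root (target: ((x*(4+5))+(x*(b*x)))): ((x*(4+5))+(x*(b*x))) -> (x*((4+5)+(b*x)))
Apply DISTRIBUTE at root (target: (x*((4+5)+(b*x)))): (x*((4+5)+(b*x))) -> ((x*(4+5))+(x*(b*x)))

Answer: ((x*(4+5))+(x*(b*x)))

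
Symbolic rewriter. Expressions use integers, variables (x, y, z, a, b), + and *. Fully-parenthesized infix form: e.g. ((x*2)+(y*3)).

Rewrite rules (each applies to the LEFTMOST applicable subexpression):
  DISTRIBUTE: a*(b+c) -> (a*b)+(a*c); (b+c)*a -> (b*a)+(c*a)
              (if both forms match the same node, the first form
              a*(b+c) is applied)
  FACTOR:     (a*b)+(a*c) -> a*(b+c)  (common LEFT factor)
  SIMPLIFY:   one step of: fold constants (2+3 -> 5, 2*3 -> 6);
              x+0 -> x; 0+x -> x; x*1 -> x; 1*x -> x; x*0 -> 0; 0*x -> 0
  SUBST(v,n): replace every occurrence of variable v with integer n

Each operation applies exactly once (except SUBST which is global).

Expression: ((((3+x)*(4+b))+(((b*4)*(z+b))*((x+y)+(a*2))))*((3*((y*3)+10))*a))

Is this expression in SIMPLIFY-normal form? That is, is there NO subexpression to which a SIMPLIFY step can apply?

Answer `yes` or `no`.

Expression: ((((3+x)*(4+b))+(((b*4)*(z+b))*((x+y)+(a*2))))*((3*((y*3)+10))*a))
Scanning for simplifiable subexpressions (pre-order)...
  at root: ((((3+x)*(4+b))+(((b*4)*(z+b))*((x+y)+(a*2))))*((3*((y*3)+10))*a)) (not simplifiable)
  at L: (((3+x)*(4+b))+(((b*4)*(z+b))*((x+y)+(a*2)))) (not simplifiable)
  at LL: ((3+x)*(4+b)) (not simplifiable)
  at LLL: (3+x) (not simplifiable)
  at LLR: (4+b) (not simplifiable)
  at LR: (((b*4)*(z+b))*((x+y)+(a*2))) (not simplifiable)
  at LRL: ((b*4)*(z+b)) (not simplifiable)
  at LRLL: (b*4) (not simplifiable)
  at LRLR: (z+b) (not simplifiable)
  at LRR: ((x+y)+(a*2)) (not simplifiable)
  at LRRL: (x+y) (not simplifiable)
  at LRRR: (a*2) (not simplifiable)
  at R: ((3*((y*3)+10))*a) (not simplifiable)
  at RL: (3*((y*3)+10)) (not simplifiable)
  at RLR: ((y*3)+10) (not simplifiable)
  at RLRL: (y*3) (not simplifiable)
Result: no simplifiable subexpression found -> normal form.

Answer: yes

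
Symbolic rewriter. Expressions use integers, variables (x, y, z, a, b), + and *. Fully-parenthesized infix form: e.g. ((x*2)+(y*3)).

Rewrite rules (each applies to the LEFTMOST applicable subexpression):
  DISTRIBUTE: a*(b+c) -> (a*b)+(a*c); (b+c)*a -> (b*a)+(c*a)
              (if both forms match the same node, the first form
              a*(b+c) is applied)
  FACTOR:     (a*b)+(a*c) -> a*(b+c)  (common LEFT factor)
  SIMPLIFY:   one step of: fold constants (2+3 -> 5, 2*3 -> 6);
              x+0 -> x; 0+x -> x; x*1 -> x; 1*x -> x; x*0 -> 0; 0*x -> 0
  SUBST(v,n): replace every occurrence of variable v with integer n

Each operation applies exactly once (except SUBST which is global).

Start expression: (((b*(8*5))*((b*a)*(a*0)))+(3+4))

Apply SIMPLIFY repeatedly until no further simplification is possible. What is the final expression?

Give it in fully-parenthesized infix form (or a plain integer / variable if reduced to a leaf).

Answer: 7

Derivation:
Start: (((b*(8*5))*((b*a)*(a*0)))+(3+4))
Step 1: at LLR: (8*5) -> 40; overall: (((b*(8*5))*((b*a)*(a*0)))+(3+4)) -> (((b*40)*((b*a)*(a*0)))+(3+4))
Step 2: at LRR: (a*0) -> 0; overall: (((b*40)*((b*a)*(a*0)))+(3+4)) -> (((b*40)*((b*a)*0))+(3+4))
Step 3: at LR: ((b*a)*0) -> 0; overall: (((b*40)*((b*a)*0))+(3+4)) -> (((b*40)*0)+(3+4))
Step 4: at L: ((b*40)*0) -> 0; overall: (((b*40)*0)+(3+4)) -> (0+(3+4))
Step 5: at root: (0+(3+4)) -> (3+4); overall: (0+(3+4)) -> (3+4)
Step 6: at root: (3+4) -> 7; overall: (3+4) -> 7
Fixed point: 7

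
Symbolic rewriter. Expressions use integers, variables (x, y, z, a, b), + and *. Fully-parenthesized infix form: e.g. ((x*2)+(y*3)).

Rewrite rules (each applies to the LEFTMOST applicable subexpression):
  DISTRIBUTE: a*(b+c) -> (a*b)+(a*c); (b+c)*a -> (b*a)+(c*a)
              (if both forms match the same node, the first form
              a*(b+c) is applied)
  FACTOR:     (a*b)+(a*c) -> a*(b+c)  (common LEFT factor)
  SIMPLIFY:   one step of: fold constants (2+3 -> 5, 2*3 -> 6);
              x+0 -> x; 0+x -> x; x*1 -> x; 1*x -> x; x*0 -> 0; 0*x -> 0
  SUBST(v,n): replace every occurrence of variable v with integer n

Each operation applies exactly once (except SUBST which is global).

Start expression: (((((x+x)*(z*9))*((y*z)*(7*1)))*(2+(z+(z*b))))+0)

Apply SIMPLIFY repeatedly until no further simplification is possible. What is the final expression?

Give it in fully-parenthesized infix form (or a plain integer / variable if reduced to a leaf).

Start: (((((x+x)*(z*9))*((y*z)*(7*1)))*(2+(z+(z*b))))+0)
Step 1: at root: (((((x+x)*(z*9))*((y*z)*(7*1)))*(2+(z+(z*b))))+0) -> ((((x+x)*(z*9))*((y*z)*(7*1)))*(2+(z+(z*b)))); overall: (((((x+x)*(z*9))*((y*z)*(7*1)))*(2+(z+(z*b))))+0) -> ((((x+x)*(z*9))*((y*z)*(7*1)))*(2+(z+(z*b))))
Step 2: at LRR: (7*1) -> 7; overall: ((((x+x)*(z*9))*((y*z)*(7*1)))*(2+(z+(z*b)))) -> ((((x+x)*(z*9))*((y*z)*7))*(2+(z+(z*b))))
Fixed point: ((((x+x)*(z*9))*((y*z)*7))*(2+(z+(z*b))))

Answer: ((((x+x)*(z*9))*((y*z)*7))*(2+(z+(z*b))))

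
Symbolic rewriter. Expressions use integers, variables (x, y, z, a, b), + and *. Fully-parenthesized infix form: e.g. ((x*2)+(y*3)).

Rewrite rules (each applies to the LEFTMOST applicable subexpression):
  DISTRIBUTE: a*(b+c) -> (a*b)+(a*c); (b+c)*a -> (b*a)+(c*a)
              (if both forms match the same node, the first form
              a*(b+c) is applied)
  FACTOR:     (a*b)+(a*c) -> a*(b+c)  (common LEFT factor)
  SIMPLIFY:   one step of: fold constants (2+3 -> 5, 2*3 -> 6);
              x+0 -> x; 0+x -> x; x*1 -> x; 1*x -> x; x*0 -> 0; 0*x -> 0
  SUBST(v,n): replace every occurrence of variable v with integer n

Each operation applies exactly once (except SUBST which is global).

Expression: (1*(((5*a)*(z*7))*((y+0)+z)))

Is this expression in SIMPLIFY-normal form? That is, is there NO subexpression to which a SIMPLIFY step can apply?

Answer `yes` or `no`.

Expression: (1*(((5*a)*(z*7))*((y+0)+z)))
Scanning for simplifiable subexpressions (pre-order)...
  at root: (1*(((5*a)*(z*7))*((y+0)+z))) (SIMPLIFIABLE)
  at R: (((5*a)*(z*7))*((y+0)+z)) (not simplifiable)
  at RL: ((5*a)*(z*7)) (not simplifiable)
  at RLL: (5*a) (not simplifiable)
  at RLR: (z*7) (not simplifiable)
  at RR: ((y+0)+z) (not simplifiable)
  at RRL: (y+0) (SIMPLIFIABLE)
Found simplifiable subexpr at path root: (1*(((5*a)*(z*7))*((y+0)+z)))
One SIMPLIFY step would give: (((5*a)*(z*7))*((y+0)+z))
-> NOT in normal form.

Answer: no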